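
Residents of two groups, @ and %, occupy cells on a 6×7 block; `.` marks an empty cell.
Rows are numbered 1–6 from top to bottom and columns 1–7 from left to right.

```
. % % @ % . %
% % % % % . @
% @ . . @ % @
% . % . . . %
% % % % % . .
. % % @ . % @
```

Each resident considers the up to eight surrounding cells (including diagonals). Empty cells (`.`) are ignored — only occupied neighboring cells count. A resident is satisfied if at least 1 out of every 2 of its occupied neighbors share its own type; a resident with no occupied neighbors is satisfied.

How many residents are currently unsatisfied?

(1,2)% 4/4 satisfied
(1,3)% 4/5 satisfied
(1,4)@ 0/5 not
(1,5)% 2/3 satisfied
(1,7)% 0/1 not
(2,1)% 3/4 satisfied
(2,2)% 5/6 satisfied
(2,3)% 4/6 satisfied
(2,4)% 4/6 satisfied
(2,5)% 3/5 satisfied
(2,7)@ 1/3 not
(3,1)% 3/4 satisfied
(3,2)@ 0/6 not
(3,5)@ 0/3 not
(3,6)% 2/5 not
(3,7)@ 1/3 not
(4,1)% 3/4 satisfied
(4,3)% 3/4 satisfied
(4,7)% 1/2 satisfied
(5,1)% 3/3 satisfied
(5,2)% 6/6 satisfied
(5,3)% 5/6 satisfied
(5,4)% 4/5 satisfied
(5,5)% 2/3 satisfied
(6,2)% 4/4 satisfied
(6,3)% 4/5 satisfied
(6,4)@ 0/4 not
(6,6)% 1/2 satisfied
(6,7)@ 0/1 not
Unsatisfied: (1,4), (1,7), (2,7), (3,2), (3,5), (3,6), (3,7), (6,4), (6,7) — 9 in total.

9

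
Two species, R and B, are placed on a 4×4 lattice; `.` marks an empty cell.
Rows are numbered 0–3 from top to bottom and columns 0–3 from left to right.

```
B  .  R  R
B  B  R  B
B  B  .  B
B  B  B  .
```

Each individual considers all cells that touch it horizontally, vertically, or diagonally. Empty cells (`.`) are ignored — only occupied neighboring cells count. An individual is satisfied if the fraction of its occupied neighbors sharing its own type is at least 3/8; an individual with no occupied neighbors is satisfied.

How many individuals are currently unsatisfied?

2

(0,0)B 2/2 ok
(0,2)R 2/4 ok
(0,3)R 2/3 ok
(1,0)B 4/4 ok
(1,1)B 4/6 ok
(1,2)R 2/6 unhappy
(1,3)B 1/4 unhappy
(2,0)B 5/5 ok
(2,1)B 6/7 ok
(2,3)B 2/3 ok
(3,0)B 3/3 ok
(3,1)B 4/4 ok
(3,2)B 3/3 ok
Unsatisfied: (1,2), (1,3) — 2 in total.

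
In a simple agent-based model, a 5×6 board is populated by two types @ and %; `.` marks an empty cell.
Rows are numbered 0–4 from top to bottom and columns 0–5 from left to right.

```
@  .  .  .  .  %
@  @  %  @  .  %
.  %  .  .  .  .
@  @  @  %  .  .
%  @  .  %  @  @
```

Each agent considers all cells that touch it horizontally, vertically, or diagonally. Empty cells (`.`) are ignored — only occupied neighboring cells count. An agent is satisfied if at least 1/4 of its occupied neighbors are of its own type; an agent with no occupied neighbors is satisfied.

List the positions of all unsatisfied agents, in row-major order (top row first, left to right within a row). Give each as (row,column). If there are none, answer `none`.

(1,3), (2,1), (4,0)

(0,0)@ 2/2 ✓
(0,5)% 1/1 ✓
(1,0)@ 2/3 ✓
(1,1)@ 2/4 ✓
(1,2)% 1/3 ✓
(1,3)@ 0/1 ✗
(1,5)% 1/1 ✓
(2,1)% 1/6 ✗
(3,0)@ 2/4 ✓
(3,1)@ 3/5 ✓
(3,2)@ 2/5 ✓
(3,3)% 1/3 ✓
(4,0)% 0/3 ✗
(4,1)@ 3/4 ✓
(4,3)% 1/3 ✓
(4,4)@ 1/3 ✓
(4,5)@ 1/1 ✓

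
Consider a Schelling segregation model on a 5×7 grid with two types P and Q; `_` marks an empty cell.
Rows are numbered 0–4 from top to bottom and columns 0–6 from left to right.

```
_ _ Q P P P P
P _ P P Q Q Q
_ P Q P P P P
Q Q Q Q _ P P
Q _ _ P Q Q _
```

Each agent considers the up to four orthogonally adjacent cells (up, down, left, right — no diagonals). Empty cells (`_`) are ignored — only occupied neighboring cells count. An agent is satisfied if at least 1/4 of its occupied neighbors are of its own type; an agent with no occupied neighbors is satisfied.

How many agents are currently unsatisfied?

3

(0,2)Q 0/2 unhappy
(0,3)P 2/3 ok
(0,4)P 2/3 ok
(0,5)P 2/3 ok
(0,6)P 1/2 ok
(1,0)P 0/0 ok
(1,2)P 1/3 ok
(1,3)P 3/4 ok
(1,4)Q 1/4 ok
(1,5)Q 2/4 ok
(1,6)Q 1/3 ok
(2,1)P 0/2 unhappy
(2,2)Q 1/4 ok
(2,3)P 2/4 ok
(2,4)P 2/3 ok
(2,5)P 3/4 ok
(2,6)P 2/3 ok
(3,0)Q 2/2 ok
(3,1)Q 2/3 ok
(3,2)Q 3/3 ok
(3,3)Q 1/3 ok
(3,5)P 2/3 ok
(3,6)P 2/2 ok
(4,0)Q 1/1 ok
(4,3)P 0/2 unhappy
(4,4)Q 1/2 ok
(4,5)Q 1/2 ok
Unsatisfied: (0,2), (2,1), (4,3) — 3 in total.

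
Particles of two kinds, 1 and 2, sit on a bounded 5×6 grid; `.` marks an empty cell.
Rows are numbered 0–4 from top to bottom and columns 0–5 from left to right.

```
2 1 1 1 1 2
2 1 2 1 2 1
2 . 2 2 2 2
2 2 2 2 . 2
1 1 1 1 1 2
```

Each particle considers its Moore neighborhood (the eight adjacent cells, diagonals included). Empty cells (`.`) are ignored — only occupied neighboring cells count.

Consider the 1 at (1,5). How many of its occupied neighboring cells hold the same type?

Occupied neighbors of (1,5): (0,4)=1, (0,5)=2, (1,4)=2, (2,4)=2, (2,5)=2.
Same type (1): 1 of 5.

1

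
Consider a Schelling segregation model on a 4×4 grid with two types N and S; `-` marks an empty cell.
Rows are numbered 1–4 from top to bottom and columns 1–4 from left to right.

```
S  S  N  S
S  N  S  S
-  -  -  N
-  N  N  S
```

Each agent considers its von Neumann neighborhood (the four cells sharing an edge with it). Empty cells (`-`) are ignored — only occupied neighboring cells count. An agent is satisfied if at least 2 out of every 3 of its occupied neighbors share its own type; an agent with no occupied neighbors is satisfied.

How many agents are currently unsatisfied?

9

(1,1)S 2/2 satisfied
(1,2)S 1/3 not
(1,3)N 0/3 not
(1,4)S 1/2 not
(2,1)S 1/2 not
(2,2)N 0/3 not
(2,3)S 1/3 not
(2,4)S 2/3 satisfied
(3,4)N 0/2 not
(4,2)N 1/1 satisfied
(4,3)N 1/2 not
(4,4)S 0/2 not
Unsatisfied: (1,2), (1,3), (1,4), (2,1), (2,2), (2,3), (3,4), (4,3), (4,4) — 9 in total.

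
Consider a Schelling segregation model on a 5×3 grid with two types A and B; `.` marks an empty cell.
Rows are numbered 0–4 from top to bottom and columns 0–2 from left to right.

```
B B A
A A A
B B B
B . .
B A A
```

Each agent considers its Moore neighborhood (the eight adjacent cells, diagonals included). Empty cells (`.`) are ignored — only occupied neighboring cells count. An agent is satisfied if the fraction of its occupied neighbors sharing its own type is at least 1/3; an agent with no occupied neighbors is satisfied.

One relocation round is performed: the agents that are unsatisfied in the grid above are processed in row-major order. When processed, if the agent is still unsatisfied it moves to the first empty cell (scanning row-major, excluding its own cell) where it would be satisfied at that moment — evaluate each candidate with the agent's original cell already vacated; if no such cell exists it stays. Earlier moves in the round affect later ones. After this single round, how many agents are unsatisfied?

Initially unsatisfied (in order): (0,1), (1,0).
  (0,1) → (3,1).
  (1,0) → (0,1).
Resulting grid:
B A A
. A A
B B B
B B .
B A A
Unsatisfied now: (0,0), (4,1).

2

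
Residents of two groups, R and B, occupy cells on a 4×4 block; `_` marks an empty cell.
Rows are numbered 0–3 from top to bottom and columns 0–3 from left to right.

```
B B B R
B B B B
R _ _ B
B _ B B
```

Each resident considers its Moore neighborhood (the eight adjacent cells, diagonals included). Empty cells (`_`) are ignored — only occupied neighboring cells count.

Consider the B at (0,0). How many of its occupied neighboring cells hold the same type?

Occupied neighbors of (0,0): (0,1)=B, (1,0)=B, (1,1)=B.
Same type (B): 3 of 3.

3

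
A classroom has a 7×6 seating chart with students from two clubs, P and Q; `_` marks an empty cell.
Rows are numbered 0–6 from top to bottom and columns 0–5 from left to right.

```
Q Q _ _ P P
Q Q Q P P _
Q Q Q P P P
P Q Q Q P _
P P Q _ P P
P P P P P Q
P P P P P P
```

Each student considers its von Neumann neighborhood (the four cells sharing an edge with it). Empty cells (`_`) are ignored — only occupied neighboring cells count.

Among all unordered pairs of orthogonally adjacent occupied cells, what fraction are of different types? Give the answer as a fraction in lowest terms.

Scan each occupied cell's neighbors to the right and below so each pair is counted once.
From row 0: 0 unlike of 5 pairs (running 0/5).
From row 1: 1 unlike of 9 pairs (running 1/14).
From row 2: 3 unlike of 10 pairs (running 4/24).
From row 3: 3 unlike of 8 pairs (running 7/32).
From row 4: 3 unlike of 8 pairs (running 10/40).
From row 5: 2 unlike of 11 pairs (running 12/51).
From row 6: 0 unlike of 5 pairs (running 12/56).
Total adjacent occupied pairs: 56; unlike-type pairs: 12.
12/56 reduces to 3/14.

3/14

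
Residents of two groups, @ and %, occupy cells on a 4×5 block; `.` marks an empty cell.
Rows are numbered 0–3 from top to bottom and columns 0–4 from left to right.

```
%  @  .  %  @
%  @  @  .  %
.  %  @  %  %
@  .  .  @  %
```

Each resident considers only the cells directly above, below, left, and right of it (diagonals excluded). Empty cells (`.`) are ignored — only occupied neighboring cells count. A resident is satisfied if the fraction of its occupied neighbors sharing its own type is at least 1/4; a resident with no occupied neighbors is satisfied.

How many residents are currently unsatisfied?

Row 0: (0,0)% 1/2 satisfied · (0,1)@ 1/2 satisfied · (0,3)% 0/1 not · (0,4)@ 0/2 not
Row 1: (1,0)% 1/2 satisfied · (1,1)@ 2/4 satisfied · (1,2)@ 2/2 satisfied · (1,4)% 1/2 satisfied
Row 2: (2,1)% 0/2 not · (2,2)@ 1/3 satisfied · (2,3)% 1/3 satisfied · (2,4)% 3/3 satisfied
Row 3: (3,0)@ 0/0 satisfied · (3,3)@ 0/2 not · (3,4)% 1/2 satisfied
Unsatisfied: (0,3), (0,4), (2,1), (3,3) — 4 in total.

4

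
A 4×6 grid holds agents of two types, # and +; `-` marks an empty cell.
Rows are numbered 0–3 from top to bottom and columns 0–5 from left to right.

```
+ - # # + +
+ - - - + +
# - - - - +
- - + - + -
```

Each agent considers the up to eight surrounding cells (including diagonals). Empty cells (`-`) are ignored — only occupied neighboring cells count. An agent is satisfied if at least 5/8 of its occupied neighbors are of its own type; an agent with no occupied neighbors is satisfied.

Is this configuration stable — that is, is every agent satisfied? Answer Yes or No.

Row 0: (0,0)+ 1/1 satisfied · (0,2)# 1/1 satisfied · (0,3)# 1/3 not · (0,4)+ 3/4 satisfied · (0,5)+ 3/3 satisfied
Row 1: (1,0)+ 1/2 not · (1,4)+ 4/5 satisfied · (1,5)+ 4/4 satisfied
Row 2: (2,0)# 0/1 not · (2,5)+ 3/3 satisfied
Row 3: (3,2)+ 0/0 satisfied · (3,4)+ 1/1 satisfied
For instance (0,3) has only 1/3 same-type neighbors, below 5/8.

No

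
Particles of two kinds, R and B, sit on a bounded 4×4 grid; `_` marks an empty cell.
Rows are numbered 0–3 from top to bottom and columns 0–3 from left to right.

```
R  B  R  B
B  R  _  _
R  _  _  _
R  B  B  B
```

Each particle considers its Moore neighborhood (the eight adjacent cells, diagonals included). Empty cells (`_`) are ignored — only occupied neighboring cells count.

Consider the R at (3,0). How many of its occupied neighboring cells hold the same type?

Occupied neighbors of (3,0): (2,0)=R, (3,1)=B.
Same type (R): 1 of 2.

1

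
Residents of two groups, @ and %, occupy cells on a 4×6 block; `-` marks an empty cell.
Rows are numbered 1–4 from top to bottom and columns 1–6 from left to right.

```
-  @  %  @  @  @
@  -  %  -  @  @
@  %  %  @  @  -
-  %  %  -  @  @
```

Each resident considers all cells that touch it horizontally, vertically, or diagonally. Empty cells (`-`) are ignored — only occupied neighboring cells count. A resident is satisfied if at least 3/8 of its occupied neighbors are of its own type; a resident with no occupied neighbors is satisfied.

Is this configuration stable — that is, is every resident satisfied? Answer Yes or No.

(1,2)@ 1/3 not
(1,3)% 1/3 not
(1,4)@ 2/4 satisfied
(1,5)@ 4/4 satisfied
(1,6)@ 3/3 satisfied
(2,1)@ 2/3 satisfied
(2,3)% 3/6 satisfied
(2,5)@ 6/6 satisfied
(2,6)@ 4/4 satisfied
(3,1)@ 1/3 not
(3,2)% 4/6 satisfied
(3,3)% 4/5 satisfied
(3,4)@ 3/6 satisfied
(3,5)@ 5/5 satisfied
(4,2)% 3/4 satisfied
(4,3)% 3/4 satisfied
(4,5)@ 3/3 satisfied
(4,6)@ 2/2 satisfied
For instance (1,2) has only 1/3 same-type neighbors, below 3/8.

No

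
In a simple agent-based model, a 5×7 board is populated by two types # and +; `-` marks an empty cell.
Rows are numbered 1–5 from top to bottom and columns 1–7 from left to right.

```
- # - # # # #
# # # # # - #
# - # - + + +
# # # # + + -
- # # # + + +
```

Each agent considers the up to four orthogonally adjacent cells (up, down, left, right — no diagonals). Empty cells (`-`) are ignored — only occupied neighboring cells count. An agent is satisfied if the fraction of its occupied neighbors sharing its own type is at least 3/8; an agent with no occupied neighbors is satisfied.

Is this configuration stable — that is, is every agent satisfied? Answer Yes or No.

Row 1: (1,2)# 1/1 ok · (1,4)# 2/2 ok · (1,5)# 3/3 ok · (1,6)# 2/2 ok · (1,7)# 2/2 ok
Row 2: (2,1)# 2/2 ok · (2,2)# 3/3 ok · (2,3)# 3/3 ok · (2,4)# 3/3 ok · (2,5)# 2/3 ok · (2,7)# 1/2 ok
Row 3: (3,1)# 2/2 ok · (3,3)# 2/2 ok · (3,5)+ 2/3 ok · (3,6)+ 3/3 ok · (3,7)+ 1/2 ok
Row 4: (4,1)# 2/2 ok · (4,2)# 3/3 ok · (4,3)# 4/4 ok · (4,4)# 2/3 ok · (4,5)+ 3/4 ok · (4,6)+ 3/3 ok
Row 5: (5,2)# 2/2 ok · (5,3)# 3/3 ok · (5,4)# 2/3 ok · (5,5)+ 2/3 ok · (5,6)+ 3/3 ok · (5,7)+ 1/1 ok
All meet the threshold, so the configuration is stable.

Yes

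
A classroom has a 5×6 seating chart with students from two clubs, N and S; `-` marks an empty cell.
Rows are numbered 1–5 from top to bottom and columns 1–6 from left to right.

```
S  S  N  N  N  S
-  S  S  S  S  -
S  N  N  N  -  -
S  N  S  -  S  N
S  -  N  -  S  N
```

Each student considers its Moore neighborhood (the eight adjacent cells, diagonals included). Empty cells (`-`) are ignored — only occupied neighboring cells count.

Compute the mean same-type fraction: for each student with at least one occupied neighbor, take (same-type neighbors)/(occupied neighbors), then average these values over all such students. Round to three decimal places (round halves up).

0.404

(1,1)S 2/2
(1,2)S 3/4
(1,3)N 1/5
(1,4)N 2/5
(1,5)N 1/4
(1,6)S 1/2
(2,2)S 4/7
(2,3)S 3/8
(2,4)S 2/7
(2,5)S 2/5
(3,1)S 2/4
(3,2)N 2/7
(3,3)N 3/7
(3,4)N 1/6
(4,1)S 2/4
(4,2)N 3/7
(4,3)S 0/5
(4,5)S 1/4
(4,6)N 1/3
(5,1)S 1/2
(5,3)N 1/2
(5,5)S 1/3
(5,6)N 1/3
Sum over 23 students: 2/2 + 3/4 + 1/5 + 2/5 + 1/4 + 1/2 + 4/7 + 3/8 + 2/7 + 2/5 + 2/4 + 2/7 + 3/7 + 1/6 + 2/4 + 3/7 + 0/5 + 1/4 + 1/3 + 1/2 + 1/2 + 1/3 + 1/3 = 223/24; mean = 223/24 ÷ 23 = 223/552 = 0.403985… → 0.404.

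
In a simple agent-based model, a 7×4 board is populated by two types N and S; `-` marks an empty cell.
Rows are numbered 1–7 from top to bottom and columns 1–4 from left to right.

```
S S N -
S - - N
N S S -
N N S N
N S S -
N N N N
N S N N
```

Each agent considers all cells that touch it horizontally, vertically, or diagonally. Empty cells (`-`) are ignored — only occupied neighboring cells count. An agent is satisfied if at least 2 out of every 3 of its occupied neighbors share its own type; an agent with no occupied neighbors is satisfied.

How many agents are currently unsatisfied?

14

Row 1: (1,1)S 2/2 ok · (1,2)S 2/3 ok · (1,3)N 1/2 unhappy
Row 2: (2,1)S 3/4 ok · (2,4)N 1/2 unhappy
Row 3: (3,1)N 2/4 unhappy · (3,2)S 3/6 unhappy · (3,3)S 2/5 unhappy
Row 4: (4,1)N 3/5 unhappy · (4,2)N 3/8 unhappy · (4,3)S 4/6 ok · (4,4)N 0/3 unhappy
Row 5: (5,1)N 4/5 ok · (5,2)S 2/8 unhappy · (5,3)S 2/7 unhappy
Row 6: (6,1)N 3/5 unhappy · (6,2)N 5/8 unhappy · (6,3)N 4/7 unhappy · (6,4)N 3/4 ok
Row 7: (7,1)N 2/3 ok · (7,2)S 0/5 unhappy · (7,3)N 4/5 ok · (7,4)N 3/3 ok
Unsatisfied: (1,3), (2,4), (3,1), (3,2), (3,3), (4,1), (4,2), (4,4), (5,2), (5,3), (6,1), (6,2), (6,3), (7,2) — 14 in total.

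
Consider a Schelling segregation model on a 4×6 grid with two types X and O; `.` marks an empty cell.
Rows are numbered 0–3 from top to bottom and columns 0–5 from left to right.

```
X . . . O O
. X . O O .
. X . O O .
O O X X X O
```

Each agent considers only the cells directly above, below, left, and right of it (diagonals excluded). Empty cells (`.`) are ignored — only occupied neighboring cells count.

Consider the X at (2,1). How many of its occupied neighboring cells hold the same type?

Occupied neighbors of (2,1): (1,1)=X, (3,1)=O.
Same type (X): 1 of 2.

1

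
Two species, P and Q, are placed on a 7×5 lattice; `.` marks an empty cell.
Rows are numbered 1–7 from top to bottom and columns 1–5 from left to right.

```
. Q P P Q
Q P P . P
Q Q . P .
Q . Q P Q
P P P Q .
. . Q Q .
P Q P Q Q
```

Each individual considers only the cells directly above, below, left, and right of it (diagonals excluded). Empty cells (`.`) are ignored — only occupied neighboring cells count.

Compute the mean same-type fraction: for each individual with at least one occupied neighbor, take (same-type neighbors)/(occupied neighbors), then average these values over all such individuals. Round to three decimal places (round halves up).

0.433

Row 1: (1,2)Q 0/2 · (1,3)P 2/3 · (1,4)P 1/2 · (1,5)Q 0/2
Row 2: (2,1)Q 1/2 · (2,2)P 1/4 · (2,3)P 2/2 · (2,5)P 0/1
Row 3: (3,1)Q 3/3 · (3,2)Q 1/2 · (3,4)P 1/1
Row 4: (4,1)Q 1/2 · (4,3)Q 0/2 · (4,4)P 1/4 · (4,5)Q 0/1
Row 5: (5,1)P 1/2 · (5,2)P 2/2 · (5,3)P 1/4 · (5,4)Q 1/3
Row 6: (6,3)Q 1/3 · (6,4)Q 3/3
Row 7: (7,1)P 0/1 · (7,2)Q 0/2 · (7,3)P 0/3 · (7,4)Q 2/3 · (7,5)Q 1/1
Sum over 26 individuals: 0/2 + 2/3 + 1/2 + 0/2 + 1/2 + 1/4 + 2/2 + 0/1 + 3/3 + 1/2 + 1/1 + 1/2 + 0/2 + 1/4 + 0/1 + 1/2 + 2/2 + 1/4 + 1/3 + 1/3 + 3/3 + 0/1 + 0/2 + 0/3 + 2/3 + 1/1 = 45/4; mean = 45/4 ÷ 26 = 45/104 = 0.432692… → 0.433.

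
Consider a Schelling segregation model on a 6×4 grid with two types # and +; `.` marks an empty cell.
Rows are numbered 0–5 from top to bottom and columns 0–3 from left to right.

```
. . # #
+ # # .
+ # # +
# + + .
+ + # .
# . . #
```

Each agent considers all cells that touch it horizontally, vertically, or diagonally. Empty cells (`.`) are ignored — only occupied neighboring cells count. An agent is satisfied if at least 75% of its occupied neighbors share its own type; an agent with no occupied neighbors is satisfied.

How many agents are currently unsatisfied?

Row 0: (0,2)# 3/3 ✓ · (0,3)# 2/2 ✓
Row 1: (1,0)+ 1/3 ✗ · (1,1)# 4/6 ✗ · (1,2)# 5/6 ✓
Row 2: (2,0)+ 2/5 ✗ · (2,1)# 4/8 ✗ · (2,2)# 3/6 ✗ · (2,3)+ 1/3 ✗
Row 3: (3,0)# 1/5 ✗ · (3,1)+ 4/8 ✗ · (3,2)+ 3/6 ✗
Row 4: (4,0)+ 2/4 ✗ · (4,1)+ 3/6 ✗ · (4,2)# 1/4 ✗
Row 5: (5,0)# 0/2 ✗ · (5,3)# 1/1 ✓
Unsatisfied: (1,0), (1,1), (2,0), (2,1), (2,2), (2,3), (3,0), (3,1), (3,2), (4,0), (4,1), (4,2), (5,0) — 13 in total.

13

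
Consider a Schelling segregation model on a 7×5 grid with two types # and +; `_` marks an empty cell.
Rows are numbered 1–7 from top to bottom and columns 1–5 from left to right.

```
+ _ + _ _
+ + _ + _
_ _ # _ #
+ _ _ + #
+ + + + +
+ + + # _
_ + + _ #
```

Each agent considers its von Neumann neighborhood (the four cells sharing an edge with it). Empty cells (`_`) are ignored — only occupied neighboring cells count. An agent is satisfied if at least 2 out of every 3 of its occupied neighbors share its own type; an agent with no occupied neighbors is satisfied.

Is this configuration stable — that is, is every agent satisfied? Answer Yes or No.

(1,1)+ 1/1 ✓
(1,3)+ 0/0 ✓
(2,1)+ 2/2 ✓
(2,2)+ 1/1 ✓
(2,4)+ 0/0 ✓
(3,3)# 0/0 ✓
(3,5)# 1/1 ✓
(4,1)+ 1/1 ✓
(4,4)+ 1/2 ✗
(4,5)# 1/3 ✗
(5,1)+ 3/3 ✓
(5,2)+ 3/3 ✓
(5,3)+ 3/3 ✓
(5,4)+ 3/4 ✓
(5,5)+ 1/2 ✗
(6,1)+ 2/2 ✓
(6,2)+ 4/4 ✓
(6,3)+ 3/4 ✓
(6,4)# 0/2 ✗
(7,2)+ 2/2 ✓
(7,3)+ 2/2 ✓
(7,5)# 0/0 ✓
For instance (4,4) has only 1/2 same-type neighbors, below 2/3.

No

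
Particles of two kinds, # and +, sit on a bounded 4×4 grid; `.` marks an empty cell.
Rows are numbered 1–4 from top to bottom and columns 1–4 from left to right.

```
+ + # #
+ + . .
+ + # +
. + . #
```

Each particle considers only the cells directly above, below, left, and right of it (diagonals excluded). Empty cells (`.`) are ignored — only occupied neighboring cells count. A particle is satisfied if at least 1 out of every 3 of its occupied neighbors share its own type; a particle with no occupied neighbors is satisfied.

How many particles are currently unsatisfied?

3

(1,1)+ 2/2 ✓
(1,2)+ 2/3 ✓
(1,3)# 1/2 ✓
(1,4)# 1/1 ✓
(2,1)+ 3/3 ✓
(2,2)+ 3/3 ✓
(3,1)+ 2/2 ✓
(3,2)+ 3/4 ✓
(3,3)# 0/2 ✗
(3,4)+ 0/2 ✗
(4,2)+ 1/1 ✓
(4,4)# 0/1 ✗
Unsatisfied: (3,3), (3,4), (4,4) — 3 in total.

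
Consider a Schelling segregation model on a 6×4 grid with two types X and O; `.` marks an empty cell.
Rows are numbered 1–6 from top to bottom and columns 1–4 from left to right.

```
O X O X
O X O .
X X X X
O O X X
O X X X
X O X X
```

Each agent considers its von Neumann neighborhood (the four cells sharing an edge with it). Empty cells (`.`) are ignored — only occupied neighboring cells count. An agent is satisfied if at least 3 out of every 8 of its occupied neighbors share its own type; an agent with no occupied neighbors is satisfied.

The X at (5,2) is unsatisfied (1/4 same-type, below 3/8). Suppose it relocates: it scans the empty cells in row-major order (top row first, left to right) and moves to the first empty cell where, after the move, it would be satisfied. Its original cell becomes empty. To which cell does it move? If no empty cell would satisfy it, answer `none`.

(2,4)

Vacating (5,2). Empty cells in order:
  (2,4): 2/3 same-type → satisfied — stop here.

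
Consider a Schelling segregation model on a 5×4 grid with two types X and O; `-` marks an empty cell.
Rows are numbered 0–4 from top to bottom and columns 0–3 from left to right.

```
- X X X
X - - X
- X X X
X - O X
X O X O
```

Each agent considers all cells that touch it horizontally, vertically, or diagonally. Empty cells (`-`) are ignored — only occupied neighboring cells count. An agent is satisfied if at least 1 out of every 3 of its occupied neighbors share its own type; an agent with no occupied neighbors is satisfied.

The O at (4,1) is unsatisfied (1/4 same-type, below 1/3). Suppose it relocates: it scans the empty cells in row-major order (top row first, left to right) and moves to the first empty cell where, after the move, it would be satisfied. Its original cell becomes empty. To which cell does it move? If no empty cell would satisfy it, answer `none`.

none

Vacating (4,1). Empty cells in order:
  (0,0): 0/2 same-type → still unsatisfied.
  (1,1): 0/5 same-type → still unsatisfied.
  (1,2): 0/7 same-type → still unsatisfied.
  (2,0): 0/3 same-type → still unsatisfied.
  (3,1): 1/6 same-type → still unsatisfied.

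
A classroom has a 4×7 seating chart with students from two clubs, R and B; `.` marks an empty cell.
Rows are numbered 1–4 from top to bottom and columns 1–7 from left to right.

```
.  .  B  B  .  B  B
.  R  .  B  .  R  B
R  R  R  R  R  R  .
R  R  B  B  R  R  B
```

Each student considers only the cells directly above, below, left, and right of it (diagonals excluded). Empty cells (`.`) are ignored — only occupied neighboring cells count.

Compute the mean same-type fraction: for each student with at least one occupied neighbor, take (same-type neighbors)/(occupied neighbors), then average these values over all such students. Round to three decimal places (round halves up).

0.698

(1,3)B 1/1
(1,4)B 2/2
(1,6)B 1/2
(1,7)B 2/2
(2,2)R 1/1
(2,4)B 1/2
(2,6)R 1/3
(2,7)B 1/2
(3,1)R 2/2
(3,2)R 4/4
(3,3)R 2/3
(3,4)R 2/4
(3,5)R 3/3
(3,6)R 3/3
(4,1)R 2/2
(4,2)R 2/3
(4,3)B 1/3
(4,4)B 1/3
(4,5)R 2/3
(4,6)R 2/3
(4,7)B 0/1
Sum over 21 students: 1/1 + 2/2 + 1/2 + 2/2 + 1/1 + 1/2 + 1/3 + 1/2 + 2/2 + 4/4 + 2/3 + 2/4 + 3/3 + 3/3 + 2/2 + 2/3 + 1/3 + 1/3 + 2/3 + 2/3 + 0/1 = 44/3; mean = 44/3 ÷ 21 = 44/63 = 0.698412… → 0.698.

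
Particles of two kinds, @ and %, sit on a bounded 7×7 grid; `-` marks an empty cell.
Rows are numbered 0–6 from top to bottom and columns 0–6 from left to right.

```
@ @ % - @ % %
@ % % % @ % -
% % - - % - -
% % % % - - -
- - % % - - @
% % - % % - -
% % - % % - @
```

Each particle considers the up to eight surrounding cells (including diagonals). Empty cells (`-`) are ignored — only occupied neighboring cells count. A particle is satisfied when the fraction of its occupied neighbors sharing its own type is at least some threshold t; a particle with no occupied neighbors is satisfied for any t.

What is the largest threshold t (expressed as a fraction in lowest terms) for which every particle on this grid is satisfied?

Row 0: (0,0)@ 2/3 · (0,1)@ 2/5 · (0,2)% 3/4 · (0,4)@ 1/4 · (0,5)% 2/4 · (0,6)% 2/2
Row 1: (1,0)@ 2/5 · (1,1)% 4/7 · (1,2)% 4/5 · (1,3)% 3/5 · (1,4)@ 1/5 · (1,5)% 3/5
Row 2: (2,0)% 4/5 · (2,1)% 6/7 · (2,4)% 3/4
Row 3: (3,0)% 3/3 · (3,1)% 5/5 · (3,2)% 5/5 · (3,3)% 4/4
Row 4: (4,2)% 6/6 · (4,3)% 5/5 · (4,6)@ — no occupied neighbors
Row 5: (5,0)% 3/3 · (5,1)% 4/4 · (5,3)% 5/5 · (5,4)% 4/4
Row 6: (6,0)% 3/3 · (6,1)% 3/3 · (6,3)% 3/3 · (6,4)% 3/3 · (6,6)@ — no occupied neighbors
The smallest same-type fraction is 1/5 at (1,4), which reduces to 1/5. Any threshold above that leaves this particle unsatisfied.

1/5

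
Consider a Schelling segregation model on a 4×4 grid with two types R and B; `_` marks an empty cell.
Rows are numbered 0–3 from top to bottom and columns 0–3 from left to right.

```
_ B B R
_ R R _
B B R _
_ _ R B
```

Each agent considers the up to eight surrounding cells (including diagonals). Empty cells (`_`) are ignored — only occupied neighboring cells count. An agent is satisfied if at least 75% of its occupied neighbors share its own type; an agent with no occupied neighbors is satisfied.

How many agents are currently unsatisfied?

10

(0,1)B 1/3 ✗
(0,2)B 1/4 ✗
(0,3)R 1/2 ✗
(1,1)R 2/6 ✗
(1,2)R 3/6 ✗
(2,0)B 1/2 ✗
(2,1)B 1/5 ✗
(2,2)R 3/5 ✗
(3,2)R 1/3 ✗
(3,3)B 0/2 ✗
Unsatisfied: (0,1), (0,2), (0,3), (1,1), (1,2), (2,0), (2,1), (2,2), (3,2), (3,3) — 10 in total.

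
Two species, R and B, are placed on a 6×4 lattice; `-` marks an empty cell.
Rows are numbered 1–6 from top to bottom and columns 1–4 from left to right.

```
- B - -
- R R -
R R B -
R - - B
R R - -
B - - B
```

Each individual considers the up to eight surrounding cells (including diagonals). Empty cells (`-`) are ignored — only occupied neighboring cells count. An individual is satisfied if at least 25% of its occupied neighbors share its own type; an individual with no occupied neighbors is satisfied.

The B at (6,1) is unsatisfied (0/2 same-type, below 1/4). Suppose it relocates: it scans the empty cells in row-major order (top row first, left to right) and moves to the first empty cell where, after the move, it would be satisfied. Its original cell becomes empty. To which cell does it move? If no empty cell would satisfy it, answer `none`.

(1,1)

Vacating (6,1). Empty cells in order:
  (1,1): 1/2 same-type → satisfied — stop here.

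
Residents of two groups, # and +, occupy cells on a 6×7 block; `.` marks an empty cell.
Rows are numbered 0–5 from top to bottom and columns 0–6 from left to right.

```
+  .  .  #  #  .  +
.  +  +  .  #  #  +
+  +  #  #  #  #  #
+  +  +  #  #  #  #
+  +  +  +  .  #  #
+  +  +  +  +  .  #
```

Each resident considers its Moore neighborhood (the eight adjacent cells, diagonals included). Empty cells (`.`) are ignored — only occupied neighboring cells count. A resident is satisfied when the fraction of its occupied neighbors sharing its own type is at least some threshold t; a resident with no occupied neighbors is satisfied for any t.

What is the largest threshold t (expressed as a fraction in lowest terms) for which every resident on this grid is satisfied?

Row 0: (0,0)+ 1/1 · (0,3)# 2/3 · (0,4)# 3/3 · (0,6)+ 1/2
Row 1: (1,1)+ 4/5 · (1,2)+ 2/5 · (1,4)# 6/6 · (1,5)# 5/7 · (1,6)+ 1/4
Row 2: (2,0)+ 4/4 · (2,1)+ 6/7 · (2,2)# 2/7 · (2,3)# 5/7 · (2,4)# 7/7 · (2,5)# 7/8 · (2,6)# 4/5
Row 3: (3,0)+ 5/5 · (3,1)+ 7/8 · (3,2)+ 5/8 · (3,3)# 4/7 · (3,4)# 6/7 · (3,5)# 7/7 · (3,6)# 5/5
Row 4: (4,0)+ 5/5 · (4,1)+ 8/8 · (4,2)+ 7/8 · (4,3)+ 5/7 · (4,5)# 5/6 · (4,6)# 4/4
Row 5: (5,0)+ 3/3 · (5,1)+ 5/5 · (5,2)+ 5/5 · (5,3)+ 4/4 · (5,4)+ 2/3 · (5,6)# 2/2
The smallest same-type fraction is 1/4 at (1,6), which reduces to 1/4. Any threshold above that leaves this resident unsatisfied.

1/4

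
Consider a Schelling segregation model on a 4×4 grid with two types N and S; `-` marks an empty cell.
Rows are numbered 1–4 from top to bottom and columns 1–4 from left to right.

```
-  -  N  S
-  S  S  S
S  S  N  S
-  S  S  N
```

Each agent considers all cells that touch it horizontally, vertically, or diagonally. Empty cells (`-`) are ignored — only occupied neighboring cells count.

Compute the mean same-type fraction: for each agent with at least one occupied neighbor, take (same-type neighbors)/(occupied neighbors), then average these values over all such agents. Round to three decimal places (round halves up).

0.569

(1,3)N 0/4
(1,4)S 2/3
(2,2)S 3/5
(2,3)S 5/7
(2,4)S 3/5
(3,1)S 3/3
(3,2)S 5/6
(3,3)N 1/8
(3,4)S 3/5
(4,2)S 3/4
(4,3)S 3/5
(4,4)N 1/3
Sum over 12 agents: 0/4 + 2/3 + 3/5 + 5/7 + 3/5 + 3/3 + 5/6 + 1/8 + 3/5 + 3/4 + 3/5 + 1/3 = 5731/840; mean = 5731/840 ÷ 12 = 5731/10080 = 0.568551… → 0.569.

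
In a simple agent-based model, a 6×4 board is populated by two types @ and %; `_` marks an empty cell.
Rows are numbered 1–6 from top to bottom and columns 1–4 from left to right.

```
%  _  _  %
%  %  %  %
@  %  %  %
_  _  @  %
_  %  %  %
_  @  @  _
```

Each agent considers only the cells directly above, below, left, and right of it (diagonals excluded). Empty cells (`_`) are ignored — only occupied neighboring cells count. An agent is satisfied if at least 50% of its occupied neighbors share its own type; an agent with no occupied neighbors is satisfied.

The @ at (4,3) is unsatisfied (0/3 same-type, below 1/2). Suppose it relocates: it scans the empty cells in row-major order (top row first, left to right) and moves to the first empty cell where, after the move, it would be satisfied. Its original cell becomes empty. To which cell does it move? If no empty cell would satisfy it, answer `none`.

(4,1)

Vacating (4,3). Empty cells in order:
  (1,2): 0/2 same-type → still unsatisfied.
  (1,3): 0/2 same-type → still unsatisfied.
  (4,1): 1/1 same-type → satisfied — stop here.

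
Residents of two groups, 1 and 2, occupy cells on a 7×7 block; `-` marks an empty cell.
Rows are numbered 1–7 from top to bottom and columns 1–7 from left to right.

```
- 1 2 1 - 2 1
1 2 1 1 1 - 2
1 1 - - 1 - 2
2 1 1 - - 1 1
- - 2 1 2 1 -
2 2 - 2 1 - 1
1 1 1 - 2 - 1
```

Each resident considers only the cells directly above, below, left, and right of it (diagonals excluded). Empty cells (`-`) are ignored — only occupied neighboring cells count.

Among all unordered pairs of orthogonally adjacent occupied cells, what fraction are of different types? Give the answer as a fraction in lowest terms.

Scan each occupied cell's neighbors to the right and below so each pair is counted once.
Row 1: 1(1,2)–2(1,3)≠ 1(1,2)–2(2,2)≠ 2(1,3)–1(1,4)≠ 2(1,3)–1(2,3)≠ 1(1,4)–1(2,4)= 2(1,6)–1(1,7)≠ 1(1,7)–2(2,7)≠  → 6/7 unlike.
Row 2: 1(2,1)–2(2,2)≠ 1(2,1)–1(3,1)= 2(2,2)–1(2,3)≠ 2(2,2)–1(3,2)≠ 1(2,3)–1(2,4)= 1(2,4)–1(2,5)= 1(2,5)–1(3,5)= 2(2,7)–2(3,7)=  → 3/8 unlike.
Row 3: 1(3,1)–1(3,2)= 1(3,1)–2(4,1)≠ 1(3,2)–1(4,2)= 2(3,7)–1(4,7)≠  → 2/4 unlike.
Row 4: 2(4,1)–1(4,2)≠ 1(4,2)–1(4,3)= 1(4,3)–2(5,3)≠ 1(4,6)–1(4,7)= 1(4,6)–1(5,6)=  → 2/5 unlike.
Row 5: 2(5,3)–1(5,4)≠ 1(5,4)–2(5,5)≠ 1(5,4)–2(6,4)≠ 2(5,5)–1(5,6)≠ 2(5,5)–1(6,5)≠  → 5/5 unlike.
Row 6: 2(6,1)–2(6,2)= 2(6,1)–1(7,1)≠ 2(6,2)–1(7,2)≠ 2(6,4)–1(6,5)≠ 1(6,5)–2(7,5)≠ 1(6,7)–1(7,7)=  → 4/6 unlike.
Row 7: 1(7,1)–1(7,2)= 1(7,2)–1(7,3)=  → 0/2 unlike.
Total adjacent occupied pairs: 37; unlike-type pairs: 22.
22/37 is already in lowest terms.

22/37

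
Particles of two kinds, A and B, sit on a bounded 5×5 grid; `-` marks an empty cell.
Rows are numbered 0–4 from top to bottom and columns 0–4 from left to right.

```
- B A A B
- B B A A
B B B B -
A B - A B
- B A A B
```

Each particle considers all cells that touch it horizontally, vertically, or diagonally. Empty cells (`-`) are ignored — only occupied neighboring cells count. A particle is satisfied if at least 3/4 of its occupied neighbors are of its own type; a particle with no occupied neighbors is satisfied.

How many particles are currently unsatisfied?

17

Row 0: (0,1)B 2/3 unhappy · (0,2)A 2/5 unhappy · (0,3)A 3/5 unhappy · (0,4)B 0/3 unhappy
Row 1: (1,1)B 5/6 ok · (1,2)B 5/8 unhappy · (1,3)A 3/7 unhappy · (1,4)A 2/4 unhappy
Row 2: (2,0)B 3/4 ok · (2,1)B 5/6 ok · (2,2)B 5/7 unhappy · (2,3)B 3/6 unhappy
Row 3: (3,0)A 0/4 unhappy · (3,1)B 4/6 unhappy · (3,3)A 2/6 unhappy · (3,4)B 2/4 unhappy
Row 4: (4,1)B 1/3 unhappy · (4,2)A 2/4 unhappy · (4,3)A 2/4 unhappy · (4,4)B 1/3 unhappy
Unsatisfied: (0,1), (0,2), (0,3), (0,4), (1,2), (1,3), (1,4), (2,2), (2,3), (3,0), (3,1), (3,3), (3,4), (4,1), (4,2), (4,3), (4,4) — 17 in total.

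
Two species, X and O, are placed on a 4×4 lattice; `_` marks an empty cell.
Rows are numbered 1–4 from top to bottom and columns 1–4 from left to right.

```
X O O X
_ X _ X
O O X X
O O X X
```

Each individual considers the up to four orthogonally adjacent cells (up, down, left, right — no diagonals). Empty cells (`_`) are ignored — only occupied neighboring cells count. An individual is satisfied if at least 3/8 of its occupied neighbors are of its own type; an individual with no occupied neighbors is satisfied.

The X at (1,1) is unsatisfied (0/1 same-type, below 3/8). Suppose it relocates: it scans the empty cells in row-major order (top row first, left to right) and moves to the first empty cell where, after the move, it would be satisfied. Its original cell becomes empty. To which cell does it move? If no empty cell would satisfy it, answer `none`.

(2,1)

Vacating (1,1). Empty cells in order:
  (2,1): 1/2 same-type → satisfied — stop here.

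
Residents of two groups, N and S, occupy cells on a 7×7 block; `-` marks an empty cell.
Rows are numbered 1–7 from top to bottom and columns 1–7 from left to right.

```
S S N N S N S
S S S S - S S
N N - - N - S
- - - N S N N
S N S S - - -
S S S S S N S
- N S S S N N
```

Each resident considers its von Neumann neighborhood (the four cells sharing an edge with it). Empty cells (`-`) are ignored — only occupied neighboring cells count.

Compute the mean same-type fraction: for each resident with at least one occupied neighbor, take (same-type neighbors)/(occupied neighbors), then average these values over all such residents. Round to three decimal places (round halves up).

Row 1: (1,1)S 2/2 · (1,2)S 2/3 · (1,3)N 1/3 · (1,4)N 1/3 · (1,5)S 0/2 · (1,6)N 0/3 · (1,7)S 1/2
Row 2: (2,1)S 2/3 · (2,2)S 3/4 · (2,3)S 2/3 · (2,4)S 1/2 · (2,6)S 1/2 · (2,7)S 3/3
Row 3: (3,1)N 1/2 · (3,2)N 1/2 · (3,5)N 0/1 · (3,7)S 1/2
Row 4: (4,4)N 0/2 · (4,5)S 0/3 · (4,6)N 1/2 · (4,7)N 1/2
Row 5: (5,1)S 1/2 · (5,2)N 0/3 · (5,3)S 2/3 · (5,4)S 2/3
Row 6: (6,1)S 2/2 · (6,2)S 2/4 · (6,3)S 4/4 · (6,4)S 4/4 · (6,5)S 2/3 · (6,6)N 1/3 · (6,7)S 0/2
Row 7: (7,2)N 0/2 · (7,3)S 2/3 · (7,4)S 3/3 · (7,5)S 2/3 · (7,6)N 2/3 · (7,7)N 1/2
Sum over 38 residents: 2/2 + 2/3 + 1/3 + 1/3 + 0/2 + 0/3 + 1/2 + 2/3 + 3/4 + 2/3 + 1/2 + 1/2 + 3/3 + 1/2 + 1/2 + 0/1 + 1/2 + 0/2 + 0/3 + 1/2 + 1/2 + 1/2 + 0/3 + 2/3 + 2/3 + 2/2 + 2/4 + 4/4 + 4/4 + 2/3 + 1/3 + 0/2 + 0/2 + 2/3 + 3/3 + 2/3 + 2/3 + 1/2 = 77/4; mean = 77/4 ÷ 38 = 77/152 = 0.506578… → 0.507.

0.507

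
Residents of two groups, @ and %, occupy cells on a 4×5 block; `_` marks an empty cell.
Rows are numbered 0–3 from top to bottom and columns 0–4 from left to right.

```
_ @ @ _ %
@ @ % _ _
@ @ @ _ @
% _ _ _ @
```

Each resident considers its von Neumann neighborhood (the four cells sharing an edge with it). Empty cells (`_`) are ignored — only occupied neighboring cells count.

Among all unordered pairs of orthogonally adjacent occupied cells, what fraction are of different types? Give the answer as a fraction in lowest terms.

1/3

Scan each occupied cell's neighbors to the right and below so each pair is counted once.
Row 0: @(0,1)–@(0,2)= @(0,1)–@(1,1)= @(0,2)–%(1,2)≠  → 1/3 unlike.
Row 1: @(1,0)–@(1,1)= @(1,0)–@(2,0)= @(1,1)–%(1,2)≠ @(1,1)–@(2,1)= %(1,2)–@(2,2)≠  → 2/5 unlike.
Row 2: @(2,0)–@(2,1)= @(2,0)–%(3,0)≠ @(2,1)–@(2,2)= @(2,4)–@(3,4)=  → 1/4 unlike.
Total adjacent occupied pairs: 12; unlike-type pairs: 4.
4/12 reduces to 1/3.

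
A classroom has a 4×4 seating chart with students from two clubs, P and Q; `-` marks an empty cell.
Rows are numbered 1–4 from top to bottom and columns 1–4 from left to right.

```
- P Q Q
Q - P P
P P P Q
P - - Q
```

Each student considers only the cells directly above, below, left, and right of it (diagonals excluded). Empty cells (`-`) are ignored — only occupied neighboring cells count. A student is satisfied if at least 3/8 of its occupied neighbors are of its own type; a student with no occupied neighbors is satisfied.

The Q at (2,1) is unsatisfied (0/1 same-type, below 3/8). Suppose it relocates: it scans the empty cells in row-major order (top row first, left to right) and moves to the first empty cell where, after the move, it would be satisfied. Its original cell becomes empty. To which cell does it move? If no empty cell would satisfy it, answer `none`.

(4,3)

Vacating (2,1). Empty cells in order:
  (1,1): 0/1 same-type → still unsatisfied.
  (2,2): 0/3 same-type → still unsatisfied.
  (4,2): 0/2 same-type → still unsatisfied.
  (4,3): 1/2 same-type → satisfied — stop here.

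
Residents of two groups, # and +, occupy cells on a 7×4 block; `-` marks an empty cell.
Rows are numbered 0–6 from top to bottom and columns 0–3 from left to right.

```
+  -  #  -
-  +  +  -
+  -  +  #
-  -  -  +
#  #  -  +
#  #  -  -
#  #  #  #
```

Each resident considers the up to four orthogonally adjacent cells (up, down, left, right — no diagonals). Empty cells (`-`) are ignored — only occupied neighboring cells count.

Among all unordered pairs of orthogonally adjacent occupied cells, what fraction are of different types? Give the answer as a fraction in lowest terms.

Scan each occupied cell's neighbors to the right and below so each pair is counted once.
From row 0: 1 unlike of 1 pairs (running 1/1).
From row 1: 0 unlike of 2 pairs (running 1/3).
From row 2: 2 unlike of 2 pairs (running 3/5).
From row 3: 0 unlike of 1 pairs (running 3/6).
From row 4: 0 unlike of 3 pairs (running 3/9).
From row 5: 0 unlike of 3 pairs (running 3/12).
From row 6: 0 unlike of 3 pairs (running 3/15).
Total adjacent occupied pairs: 15; unlike-type pairs: 3.
3/15 reduces to 1/5.

1/5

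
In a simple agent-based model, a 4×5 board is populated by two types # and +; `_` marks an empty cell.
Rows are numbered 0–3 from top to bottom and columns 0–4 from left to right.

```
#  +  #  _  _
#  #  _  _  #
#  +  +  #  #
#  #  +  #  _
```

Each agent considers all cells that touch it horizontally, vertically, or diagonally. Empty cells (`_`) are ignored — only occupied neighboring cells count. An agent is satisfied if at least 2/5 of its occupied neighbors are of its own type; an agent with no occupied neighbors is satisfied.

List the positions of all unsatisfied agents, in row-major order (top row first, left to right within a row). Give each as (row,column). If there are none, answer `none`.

(0,0)# 2/3 ✓
(0,1)+ 0/4 ✗
(0,2)# 1/2 ✓
(1,0)# 3/5 ✓
(1,1)# 4/7 ✓
(1,4)# 2/2 ✓
(2,0)# 4/5 ✓
(2,1)+ 2/7 ✗
(2,2)+ 2/6 ✗
(2,3)# 3/5 ✓
(2,4)# 3/3 ✓
(3,0)# 2/3 ✓
(3,1)# 2/5 ✓
(3,2)+ 2/5 ✓
(3,3)# 2/4 ✓

(0,1), (2,1), (2,2)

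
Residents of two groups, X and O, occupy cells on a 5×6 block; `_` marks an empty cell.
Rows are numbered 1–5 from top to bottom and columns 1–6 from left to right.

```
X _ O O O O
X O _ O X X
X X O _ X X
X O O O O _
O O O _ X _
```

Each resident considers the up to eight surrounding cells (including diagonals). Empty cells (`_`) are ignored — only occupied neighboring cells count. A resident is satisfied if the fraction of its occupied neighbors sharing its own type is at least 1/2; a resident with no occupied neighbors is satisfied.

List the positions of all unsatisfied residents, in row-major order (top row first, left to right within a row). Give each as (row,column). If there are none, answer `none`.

Row 1: (1,1)X 1/2 ok · (1,3)O 3/3 ok · (1,4)O 3/4 ok · (1,5)O 3/5 ok · (1,6)O 1/3 unhappy
Row 2: (2,1)X 3/4 ok · (2,2)O 2/6 unhappy · (2,4)O 4/6 ok · (2,5)X 3/7 unhappy · (2,6)X 3/5 ok
Row 3: (3,1)X 3/5 ok · (3,2)X 3/7 unhappy · (3,3)O 5/6 ok · (3,5)X 3/6 ok · (3,6)X 3/4 ok
Row 4: (4,1)X 2/5 unhappy · (4,2)O 5/8 ok · (4,3)O 5/6 ok · (4,4)O 4/6 ok · (4,5)O 1/4 unhappy
Row 5: (5,1)O 2/3 ok · (5,2)O 4/5 ok · (5,3)O 4/4 ok · (5,5)X 0/2 unhappy

(1,6), (2,2), (2,5), (3,2), (4,1), (4,5), (5,5)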